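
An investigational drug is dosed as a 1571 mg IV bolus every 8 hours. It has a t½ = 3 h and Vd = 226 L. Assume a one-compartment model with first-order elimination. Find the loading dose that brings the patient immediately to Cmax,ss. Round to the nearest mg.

f = (1/2)^(8/3) ≈ 0.157490; accumulation ratio R = 1/(1−f) ≈ 1.18693.
Loading dose to hit Cmax,ss on first dose: D_load = D_maint·R ≈ 1571 × 1.18693 ≈ 1864.67 mg.

1865 mg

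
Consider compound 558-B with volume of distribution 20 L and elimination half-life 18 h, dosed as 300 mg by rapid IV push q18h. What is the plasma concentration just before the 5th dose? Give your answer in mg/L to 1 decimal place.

14.1 mg/L

f = (1/2)^(τ/t½) = (1/2)^(18/18) ≈ 0.5000.
C₀ = D/Vd = 300/20 ≈ 15.000 mg/L.
Before the 5th dose, 4 doses have been given. Superposition: Cmin = C₀·(f + f² + … + f^4).
≈ 15.000 × (0.5000 + 0.2500 + 0.1250 + 0.0625) ≈ 15.000 × 0.9375 ≈ 14.062 mg/L.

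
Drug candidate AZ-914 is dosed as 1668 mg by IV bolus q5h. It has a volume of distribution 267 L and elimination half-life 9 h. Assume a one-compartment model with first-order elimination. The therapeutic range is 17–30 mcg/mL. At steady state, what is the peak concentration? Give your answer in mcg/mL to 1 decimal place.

19.5 mcg/mL

τ/t½ = 5/9 ≈ 0.55556, so fraction remaining f = (1/2)^(5/9) ≈ 0.6804.
Accumulation ratio R = 1/(1 − f) ≈ 1/0.3196 ≈ 3.1289.
Each bolus raises the concentration by D/Vd = 1668/267 ≈ 6.247 mcg/mL.
Steady-state peak Cmax,ss = C₀·R ≈ 6.247 × 3.1289 ≈ 19.546 mcg/mL.
Peak 19.5 mcg/mL vs MTC 30 mcg/mL: below toxic threshold.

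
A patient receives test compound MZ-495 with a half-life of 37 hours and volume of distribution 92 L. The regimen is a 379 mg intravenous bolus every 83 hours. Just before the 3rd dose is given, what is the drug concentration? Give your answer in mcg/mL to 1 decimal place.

1.1 mcg/mL

f = (1/2)^(τ/t½) = (1/2)^(83/37) ≈ 0.2112.
C₀ = D/Vd = 379/92 ≈ 4.120 mcg/mL.
Before the 3rd dose, 2 doses have been given. Superposition: Cmin = C₀·(f + f²).
≈ 4.120 × (0.2112 + 0.0446) ≈ 4.120 × 0.2558 ≈ 1.054 mcg/mL.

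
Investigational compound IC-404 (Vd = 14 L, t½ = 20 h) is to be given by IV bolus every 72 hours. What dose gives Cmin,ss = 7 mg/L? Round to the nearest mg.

τ/t½ = 72/20 ≈ 3.6, so f = (1/2)^(72/20) ≈ 0.082469.
Cmin,ss = (D/Vd)·f/(1−f), so D = Cmin,ss·Vd·(1−f)/f.
D = 7 × 14 × (1−f)/f ≈ 7 × 14 × 11.12577 ≈ 1090.33 mg.

1090 mg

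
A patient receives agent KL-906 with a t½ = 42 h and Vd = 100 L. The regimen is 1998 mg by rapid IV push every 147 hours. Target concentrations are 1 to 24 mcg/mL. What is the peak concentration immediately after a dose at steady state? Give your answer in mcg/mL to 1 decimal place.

τ/t½ = 147/42 ≈ 3.5, so fraction remaining f = (1/2)^(147/42) ≈ 0.0884.
At steady state, accumulation factor R = 1/(1 − e^(−kτ)) ≈ 1.0970.
Single-dose peak C₀ = D/Vd = 1998/100 ≈ 19.980 mcg/mL.
Steady-state peak Cmax,ss = C₀·R ≈ 19.980 × 1.0970 ≈ 21.918 mcg/mL.
Peak 21.9 mcg/mL vs MTC 24 mcg/mL: below toxic threshold.

21.9 mcg/mL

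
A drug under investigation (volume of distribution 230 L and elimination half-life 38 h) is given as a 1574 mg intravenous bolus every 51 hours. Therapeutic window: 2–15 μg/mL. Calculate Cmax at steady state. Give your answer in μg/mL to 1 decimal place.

11.3 μg/mL

Over one 51-h interval, 51/38 ≈ 1.3421 half-lives elapse, leaving f ≈ 0.3944 of each dose.
At steady state, accumulation factor R = 1/(1 − e^(−kτ)) ≈ 1.6513.
Single-dose peak C₀ = D/Vd = 1574/230 ≈ 6.843 μg/mL.
Steady-state peak Cmax,ss = C₀·R ≈ 6.843 × 1.6513 ≈ 11.300 μg/mL.
Peak 11.3 μg/mL vs MTC 15 μg/mL: below toxic threshold.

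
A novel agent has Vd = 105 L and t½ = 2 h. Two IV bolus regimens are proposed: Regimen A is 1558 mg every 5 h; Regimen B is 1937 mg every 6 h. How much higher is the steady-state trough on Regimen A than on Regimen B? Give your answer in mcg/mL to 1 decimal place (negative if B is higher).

0.6 mcg/mL

Regimen A: f = (1/2)^(5/2) ≈ 0.1768; Cmin,ss = (1558/105)·f/(1−f) ≈ 3.187 mcg/mL.
Regimen B: f = (1/2)^(6/2) ≈ 0.1250; Cmin,ss = (1937/105)·f/(1−f) ≈ 2.635 mcg/mL.
Difference ≈ 3.187 − 2.635 ≈ 0.552 mcg/mL.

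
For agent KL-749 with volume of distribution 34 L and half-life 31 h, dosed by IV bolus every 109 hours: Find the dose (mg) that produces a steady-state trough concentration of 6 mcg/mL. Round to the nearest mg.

τ/t½ = 109/31 ≈ 3.5161, so f = (1/2)^(109/31) ≈ 0.087406.
Cmin,ss = (D/Vd)·f/(1−f), so D = Cmin,ss·Vd·(1−f)/f.
D = 6 × 34 × (1−f)/f ≈ 6 × 34 × 10.44086 ≈ 2129.94 mg.

2130 mg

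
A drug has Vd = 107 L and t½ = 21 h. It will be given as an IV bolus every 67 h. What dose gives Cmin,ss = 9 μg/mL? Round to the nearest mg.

7828 mg

τ/t½ = 67/21 ≈ 3.1905, so f = (1/2)^(67/21) ≈ 0.109540.
Cmin,ss = (D/Vd)·f/(1−f), so D = Cmin,ss·Vd·(1−f)/f.
D = 9 × 107 × (1−f)/f ≈ 9 × 107 × 8.12909 ≈ 7828.31 mg.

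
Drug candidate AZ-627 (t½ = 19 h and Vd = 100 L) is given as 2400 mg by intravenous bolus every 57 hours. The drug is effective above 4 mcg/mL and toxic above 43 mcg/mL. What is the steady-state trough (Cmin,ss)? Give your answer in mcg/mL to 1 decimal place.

τ = 57 h = 3 half-lives, so f = (1/2)^3 = 0.125.
At steady state, R = 1/(1 − 0.125) = 8/7.
Single-dose peak C₀ = D/Vd = 2400/100 = 24 mcg/mL.
Steady-state peak Cmax,ss = C₀·R = 24 × 8/7 ≈ 27.429 mcg/mL.
Steady-state trough Cmin,ss = Cmax,ss·f ≈ 27.429 × 0.125 ≈ 3.429 mcg/mL.
Trough 3.4 mcg/mL vs MEC 4 mcg/mL: subtherapeutic.

3.4 mcg/mL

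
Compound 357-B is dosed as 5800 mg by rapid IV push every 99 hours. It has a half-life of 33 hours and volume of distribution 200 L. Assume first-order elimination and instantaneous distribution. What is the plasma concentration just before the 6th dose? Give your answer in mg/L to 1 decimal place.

4.1 mg/L

f = (1/2)^(τ/t½) = (1/2)^(99/33) ≈ 0.1250.
C₀ = D/Vd = 5800/200 ≈ 29.000 mg/L.
Before the 6th dose, 5 doses have been given. Superposition: Cmin = C₀·(f + f² + … + f^5).
≈ 29.000 × (0.1250 + 0.0156 + 0.0020 + 0.0002 + 0.0000) ≈ 29.000 × 0.1428 ≈ 4.141 mg/L.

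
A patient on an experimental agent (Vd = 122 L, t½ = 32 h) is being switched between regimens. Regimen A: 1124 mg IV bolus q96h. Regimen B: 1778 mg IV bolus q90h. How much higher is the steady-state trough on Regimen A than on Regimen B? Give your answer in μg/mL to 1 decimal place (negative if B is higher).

Regimen A: f = (1/2)^(96/32) ≈ 0.1250; Cmin,ss = (1124/122)·f/(1−f) ≈ 1.316 μg/mL.
Regimen B: f = (1/2)^(90/32) ≈ 0.1423; Cmin,ss = (1778/122)·f/(1−f) ≈ 2.418 μg/mL.
Difference ≈ 1.316 − 2.418 ≈ -1.102 μg/mL.

-1.1 μg/mL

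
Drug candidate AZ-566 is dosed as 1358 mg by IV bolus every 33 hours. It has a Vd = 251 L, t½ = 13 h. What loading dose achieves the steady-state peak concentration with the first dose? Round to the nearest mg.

1640 mg

f = (1/2)^(33/13) ≈ 0.172126; accumulation ratio R = 1/(1−f) ≈ 1.20791.
Loading dose to hit Cmax,ss on first dose: D_load = D_maint·R ≈ 1358 × 1.20791 ≈ 1640.34 mg.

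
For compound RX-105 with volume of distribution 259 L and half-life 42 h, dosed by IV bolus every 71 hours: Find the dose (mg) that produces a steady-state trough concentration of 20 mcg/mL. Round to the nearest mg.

11539 mg

τ/t½ = 71/42 ≈ 1.6905, so f = (1/2)^(71/42) ≈ 0.309825.
Cmin,ss = (D/Vd)·f/(1−f), so D = Cmin,ss·Vd·(1−f)/f.
D = 20 × 259 × (1−f)/f ≈ 20 × 259 × 2.22763 ≈ 11539.12 mg.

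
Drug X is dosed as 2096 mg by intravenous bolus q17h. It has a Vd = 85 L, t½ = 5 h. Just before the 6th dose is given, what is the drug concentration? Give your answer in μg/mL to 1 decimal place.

2.6 μg/mL

f = (1/2)^(τ/t½) = (1/2)^(17/5) ≈ 0.0947.
C₀ = D/Vd = 2096/85 ≈ 24.659 μg/mL.
Before the 6th dose, 5 doses have been given. Superposition: Cmin = C₀·(f + f² + … + f^5).
≈ 24.659 × (0.0947 + 0.0090 + 0.0008 + 0.0001 + 0.0000) ≈ 24.659 × 0.1046 ≈ 2.579 μg/mL.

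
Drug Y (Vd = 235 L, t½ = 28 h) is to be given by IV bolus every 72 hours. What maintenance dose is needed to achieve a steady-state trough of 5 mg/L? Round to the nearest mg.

τ/t½ = 72/28 ≈ 2.5714, so f = (1/2)^(72/28) ≈ 0.168238.
Cmin,ss = (D/Vd)·f/(1−f), so D = Cmin,ss·Vd·(1−f)/f.
D = 5 × 235 × (1−f)/f ≈ 5 × 235 × 4.94396 ≈ 5809.15 mg.

5809 mg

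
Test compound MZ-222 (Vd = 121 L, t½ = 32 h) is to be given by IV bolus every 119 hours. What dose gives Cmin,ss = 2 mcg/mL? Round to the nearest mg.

τ/t½ = 119/32 ≈ 3.7188, so f = (1/2)^(119/32) ≈ 0.075953.
Cmin,ss = (D/Vd)·f/(1−f), so D = Cmin,ss·Vd·(1−f)/f.
D = 2 × 121 × (1−f)/f ≈ 2 × 121 × 12.16604 ≈ 2944.18 mg.

2944 mg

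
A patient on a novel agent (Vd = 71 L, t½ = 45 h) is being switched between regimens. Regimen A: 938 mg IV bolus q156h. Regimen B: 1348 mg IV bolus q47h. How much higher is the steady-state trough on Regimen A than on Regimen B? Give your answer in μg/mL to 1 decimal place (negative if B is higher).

Regimen A: f = (1/2)^(156/45) ≈ 0.0905; Cmin,ss = (938/71)·f/(1−f) ≈ 1.315 μg/mL.
Regimen B: f = (1/2)^(47/45) ≈ 0.4848; Cmin,ss = (1348/71)·f/(1−f) ≈ 17.866 μg/mL.
Difference ≈ 1.315 − 17.866 ≈ -16.551 μg/mL.

-16.6 μg/mL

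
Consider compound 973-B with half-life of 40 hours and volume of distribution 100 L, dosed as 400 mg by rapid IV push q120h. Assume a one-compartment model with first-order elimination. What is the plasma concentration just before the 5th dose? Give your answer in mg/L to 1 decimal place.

0.6 mg/L

f = (1/2)^(τ/t½) = (1/2)^(120/40) ≈ 0.1250.
C₀ = D/Vd = 400/100 ≈ 4.000 mg/L.
Before the 5th dose, 4 doses have been given. Superposition: Cmin = C₀·(f + f² + … + f^4).
≈ 4.000 × (0.1250 + 0.0156 + 0.0020 + 0.0002) ≈ 4.000 × 0.1428 ≈ 0.571 mg/L.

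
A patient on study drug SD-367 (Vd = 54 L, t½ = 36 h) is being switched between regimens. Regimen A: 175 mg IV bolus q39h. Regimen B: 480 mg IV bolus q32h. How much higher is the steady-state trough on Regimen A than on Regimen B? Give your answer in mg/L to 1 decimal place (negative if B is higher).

-7.5 mg/L

Regimen A: f = (1/2)^(39/36) ≈ 0.4719; Cmin,ss = (175/54)·f/(1−f) ≈ 2.896 mg/L.
Regimen B: f = (1/2)^(32/36) ≈ 0.5400; Cmin,ss = (480/54)·f/(1−f) ≈ 10.435 mg/L.
Difference ≈ 2.896 − 10.435 ≈ -7.539 mg/L.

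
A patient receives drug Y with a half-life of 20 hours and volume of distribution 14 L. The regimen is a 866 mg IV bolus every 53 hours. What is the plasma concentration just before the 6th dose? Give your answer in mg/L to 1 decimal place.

f = (1/2)^(τ/t½) = (1/2)^(53/20) ≈ 0.1593.
C₀ = D/Vd = 866/14 ≈ 61.857 mg/L.
Before the 6th dose, 5 doses have been given. Superposition: Cmin = C₀·(f + f² + … + f^5).
≈ 61.857 × (0.1593 + 0.0254 + 0.0040 + 0.0006 + 0.0001) ≈ 61.857 × 0.1894 ≈ 11.716 mg/L.

11.7 mg/L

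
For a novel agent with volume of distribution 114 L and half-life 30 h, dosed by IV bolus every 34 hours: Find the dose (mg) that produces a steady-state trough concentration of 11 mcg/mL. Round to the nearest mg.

1497 mg

τ/t½ = 34/30 ≈ 1.1333, so f = (1/2)^(34/30) ≈ 0.455861.
Cmin,ss = (D/Vd)·f/(1−f), so D = Cmin,ss·Vd·(1−f)/f.
D = 11 × 114 × (1−f)/f ≈ 11 × 114 × 1.19365 ≈ 1496.84 mg.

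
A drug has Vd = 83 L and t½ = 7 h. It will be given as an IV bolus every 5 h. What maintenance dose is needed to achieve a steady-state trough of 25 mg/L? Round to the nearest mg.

τ/t½ = 5/7 ≈ 0.71429, so f = (1/2)^(5/7) ≈ 0.609507.
Cmin,ss = (D/Vd)·f/(1−f), so D = Cmin,ss·Vd·(1−f)/f.
D = 25 × 83 × (1−f)/f ≈ 25 × 83 × 0.64067 ≈ 1329.39 mg.

1329 mg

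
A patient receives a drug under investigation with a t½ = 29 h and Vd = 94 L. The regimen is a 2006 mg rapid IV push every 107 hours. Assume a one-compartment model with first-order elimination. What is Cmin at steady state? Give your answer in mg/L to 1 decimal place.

1.8 mg/L

Over one 107-h interval, 107/29 ≈ 3.6897 half-lives elapse, leaving f ≈ 0.0775 of each dose.
Single-dose peak C₀ = D/Vd = 2006/94 ≈ 21.340 mg/L.
Steady-state trough Cmin,ss = C₀·f/(1−f) ≈ 21.340 × 0.0775/0.9225 ≈ 1.793 mg/L.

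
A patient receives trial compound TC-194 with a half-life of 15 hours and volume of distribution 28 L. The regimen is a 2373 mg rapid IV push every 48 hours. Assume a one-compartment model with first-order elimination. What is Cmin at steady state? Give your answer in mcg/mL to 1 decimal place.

Over one 48-h interval, 48/15 ≈ 3.2 half-lives elapse, leaving f ≈ 0.1088 of each dose.
Accumulation ratio R = 1/(1 − f) ≈ 1/0.8912 ≈ 1.1221.
Each bolus raises the concentration by D/Vd = 2373/28 ≈ 84.750 mcg/mL.
Steady-state peak Cmax,ss = C₀·R ≈ 84.750 × 1.1221 ≈ 95.098 mcg/mL.
Steady-state trough Cmin,ss = Cmax,ss·f ≈ 95.098 × 0.1088 ≈ 10.347 mcg/mL.

10.3 mcg/mL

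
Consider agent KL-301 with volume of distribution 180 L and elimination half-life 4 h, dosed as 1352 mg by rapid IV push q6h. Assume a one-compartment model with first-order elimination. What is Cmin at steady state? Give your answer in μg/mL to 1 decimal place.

Over one 6-h interval, 6/4 ≈ 1.5 half-lives elapse, leaving f ≈ 0.3536 of each dose.
At steady state, accumulation factor R = 1/(1 − e^(−kτ)) ≈ 1.5470.
Each bolus raises the concentration by D/Vd = 1352/180 ≈ 7.511 μg/mL.
Cmax,ss = C₀/(1 − f) ≈ 7.511/0.6464 ≈ 11.620 μg/mL.
One interval later, Cmin,ss = Cmax,ss·e^(−kτ) ≈ 11.620 × 0.3536 ≈ 4.109 μg/mL.

4.1 μg/mL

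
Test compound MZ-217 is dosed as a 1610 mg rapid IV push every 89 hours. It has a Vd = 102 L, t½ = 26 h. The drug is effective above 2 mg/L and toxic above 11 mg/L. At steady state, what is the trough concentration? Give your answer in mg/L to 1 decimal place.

1.6 mg/L

k = ln2/t½ = ln2/26 ≈ 0.026660 h⁻¹; fraction remaining f = e^(−kτ) = e^(−0.026660×89) ≈ 0.0932.
Each bolus raises the concentration by D/Vd = 1610/102 ≈ 15.784 mg/L.
Steady-state trough Cmin,ss = C₀·f/(1−f) ≈ 15.784 × 0.0932/0.9068 ≈ 1.622 mg/L.
Trough 1.6 mg/L vs MEC 2 mg/L: subtherapeutic.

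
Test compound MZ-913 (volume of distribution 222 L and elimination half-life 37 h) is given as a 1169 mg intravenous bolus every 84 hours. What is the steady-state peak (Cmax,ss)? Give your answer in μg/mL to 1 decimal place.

Over one 84-h interval, 84/37 ≈ 2.2703 half-lives elapse, leaving f ≈ 0.2073 of each dose.
Accumulation ratio R = 1/(1 − f) ≈ 1/0.7927 ≈ 1.2615.
Each bolus raises the concentration by D/Vd = 1169/222 ≈ 5.266 μg/mL.
Cmax,ss = C₀/(1 − f) ≈ 5.266/0.7927 ≈ 6.643 μg/mL.

6.6 μg/mL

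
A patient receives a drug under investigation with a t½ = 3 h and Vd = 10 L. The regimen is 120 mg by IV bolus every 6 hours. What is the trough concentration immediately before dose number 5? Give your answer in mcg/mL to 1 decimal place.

4.0 mcg/mL

f = (1/2)^(τ/t½) = (1/2)^(6/3) ≈ 0.2500.
C₀ = D/Vd = 120/10 ≈ 12.000 mcg/mL.
Before the 5th dose, 4 doses have been given. Superposition: Cmin = C₀·(f + f² + … + f^4).
≈ 12.000 × (0.2500 + 0.0625 + 0.0156 + 0.0039) ≈ 12.000 × 0.3320 ≈ 3.984 mcg/mL.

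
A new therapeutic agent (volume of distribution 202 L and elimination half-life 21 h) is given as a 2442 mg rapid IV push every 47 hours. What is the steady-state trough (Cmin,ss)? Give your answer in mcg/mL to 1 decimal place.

τ/t½ = 47/21 ≈ 2.2381, so fraction remaining f = (1/2)^(47/21) ≈ 0.2120.
Single-dose peak C₀ = D/Vd = 2442/202 ≈ 12.089 mcg/mL.
Steady-state trough Cmin,ss = C₀·f/(1−f) ≈ 12.089 × 0.2120/0.7880 ≈ 3.252 mcg/mL.

3.3 mcg/mL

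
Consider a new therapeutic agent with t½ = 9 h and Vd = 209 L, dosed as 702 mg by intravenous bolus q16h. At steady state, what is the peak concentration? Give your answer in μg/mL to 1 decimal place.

4.7 μg/mL

k = ln2/t½ = ln2/9 ≈ 0.077016 h⁻¹; fraction remaining f = e^(−kτ) = e^(−0.077016×16) ≈ 0.2916.
At steady state, accumulation factor R = 1/(1 − e^(−kτ)) ≈ 1.4116.
Single-dose peak C₀ = D/Vd = 702/209 ≈ 3.359 μg/mL.
Cmax,ss = C₀/(1 − f) ≈ 3.359/0.7084 ≈ 4.742 μg/mL.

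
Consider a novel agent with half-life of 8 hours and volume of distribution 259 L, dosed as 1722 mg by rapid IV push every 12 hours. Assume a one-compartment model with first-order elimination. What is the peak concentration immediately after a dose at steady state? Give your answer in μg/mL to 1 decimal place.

10.3 μg/mL

τ/t½ = 12/8 ≈ 1.5, so fraction remaining f = (1/2)^(12/8) ≈ 0.3536.
Accumulation ratio R = 1/(1 − f) ≈ 1/0.6464 ≈ 1.5470.
Single-dose peak C₀ = D/Vd = 1722/259 ≈ 6.649 μg/mL.
Steady-state peak Cmax,ss = C₀·R ≈ 6.649 × 1.5470 ≈ 10.286 μg/mL.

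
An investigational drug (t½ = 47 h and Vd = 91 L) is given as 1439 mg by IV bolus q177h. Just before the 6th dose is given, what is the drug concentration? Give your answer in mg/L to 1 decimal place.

1.3 mg/L

f = (1/2)^(τ/t½) = (1/2)^(177/47) ≈ 0.0735.
C₀ = D/Vd = 1439/91 ≈ 15.813 mg/L.
Before the 6th dose, 5 doses have been given. Superposition: Cmin = C₀·(f + f² + … + f^5).
≈ 15.813 × (0.0735 + 0.0054 + 0.0004 + 0.0000 + 0.0000) ≈ 15.813 × 0.0793 ≈ 1.254 mg/L.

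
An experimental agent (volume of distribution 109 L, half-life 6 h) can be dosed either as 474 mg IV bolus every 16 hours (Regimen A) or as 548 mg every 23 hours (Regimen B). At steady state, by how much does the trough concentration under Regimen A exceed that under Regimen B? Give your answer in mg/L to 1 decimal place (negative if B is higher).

Regimen A: f = (1/2)^(16/6) ≈ 0.1575; Cmin,ss = (474/109)·f/(1−f) ≈ 0.813 mg/L.
Regimen B: f = (1/2)^(23/6) ≈ 0.0702; Cmin,ss = (548/109)·f/(1−f) ≈ 0.380 mg/L.
Difference ≈ 0.813 − 0.380 ≈ 0.433 mg/L.

0.4 mg/L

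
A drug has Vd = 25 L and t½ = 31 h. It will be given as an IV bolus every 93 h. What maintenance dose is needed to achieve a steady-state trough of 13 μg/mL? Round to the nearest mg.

τ/t½ = 93/31 ≈ 3, so f = (1/2)^(93/31) ≈ 0.125000.
Cmin,ss = (D/Vd)·f/(1−f), so D = Cmin,ss·Vd·(1−f)/f.
D = 13 × 25 × (1−f)/f ≈ 13 × 25 × 7.00000 ≈ 2275.00 mg.

2275 mg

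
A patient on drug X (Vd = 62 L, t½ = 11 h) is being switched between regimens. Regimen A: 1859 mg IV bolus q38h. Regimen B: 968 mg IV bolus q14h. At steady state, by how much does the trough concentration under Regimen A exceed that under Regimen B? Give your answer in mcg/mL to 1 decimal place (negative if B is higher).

-8.0 mcg/mL

Regimen A: f = (1/2)^(38/11) ≈ 0.0912; Cmin,ss = (1859/62)·f/(1−f) ≈ 3.009 mcg/mL.
Regimen B: f = (1/2)^(14/11) ≈ 0.4139; Cmin,ss = (968/62)·f/(1−f) ≈ 11.026 mcg/mL.
Difference ≈ 3.009 − 11.026 ≈ -8.017 mcg/mL.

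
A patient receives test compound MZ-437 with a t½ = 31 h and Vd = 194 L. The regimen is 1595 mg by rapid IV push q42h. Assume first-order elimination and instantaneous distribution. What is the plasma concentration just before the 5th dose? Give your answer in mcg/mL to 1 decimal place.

5.2 mcg/mL

f = (1/2)^(τ/t½) = (1/2)^(42/31) ≈ 0.3910.
C₀ = D/Vd = 1595/194 ≈ 8.222 mcg/mL.
Before the 5th dose, 4 doses have been given. Superposition: Cmin = C₀·(f + f² + … + f^4).
≈ 8.222 × (0.3910 + 0.1529 + 0.0598 + 0.0234) ≈ 8.222 × 0.6271 ≈ 5.156 mcg/mL.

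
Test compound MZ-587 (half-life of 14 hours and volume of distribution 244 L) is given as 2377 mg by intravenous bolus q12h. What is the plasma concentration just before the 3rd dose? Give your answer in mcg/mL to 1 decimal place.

f = (1/2)^(τ/t½) = (1/2)^(12/14) ≈ 0.5520.
C₀ = D/Vd = 2377/244 ≈ 9.742 mcg/mL.
Before the 3rd dose, 2 doses have been given. Superposition: Cmin = C₀·(f + f²).
≈ 9.742 × (0.5520 + 0.3047) ≈ 9.742 × 0.8567 ≈ 8.346 mcg/mL.

8.3 mcg/mL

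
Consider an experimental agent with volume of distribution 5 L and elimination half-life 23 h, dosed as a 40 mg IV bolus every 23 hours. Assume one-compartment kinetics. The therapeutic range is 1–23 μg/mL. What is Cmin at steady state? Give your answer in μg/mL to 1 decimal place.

8.0 μg/mL

τ = 23 h = 1 half-life, so f = (1/2)^1 = 0.5.
At steady state, R = 1/(1 − 0.5) = 2/1.
Single-dose peak C₀ = D/Vd = 40/5 = 8 μg/mL.
Steady-state peak Cmax,ss = C₀·R = 8 × 2/1 ≈ 16.000 μg/mL.
Steady-state trough Cmin,ss = Cmax,ss·f ≈ 16.000 × 0.5 ≈ 8.000 μg/mL.
Trough 8.0 μg/mL vs MEC 1 μg/mL: adequate.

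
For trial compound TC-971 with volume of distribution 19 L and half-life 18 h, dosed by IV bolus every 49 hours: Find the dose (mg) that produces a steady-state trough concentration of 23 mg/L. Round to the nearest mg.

2447 mg

τ/t½ = 49/18 ≈ 2.7222, so f = (1/2)^(49/18) ≈ 0.151541.
Cmin,ss = (D/Vd)·f/(1−f), so D = Cmin,ss·Vd·(1−f)/f.
D = 23 × 19 × (1−f)/f ≈ 23 × 19 × 5.59887 ≈ 2446.71 mg.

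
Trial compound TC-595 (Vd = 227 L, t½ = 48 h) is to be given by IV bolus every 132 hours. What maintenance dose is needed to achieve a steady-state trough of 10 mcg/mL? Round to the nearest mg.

13001 mg

τ/t½ = 132/48 ≈ 2.75, so f = (1/2)^(132/48) ≈ 0.148651.
Cmin,ss = (D/Vd)·f/(1−f), so D = Cmin,ss·Vd·(1−f)/f.
D = 10 × 227 × (1−f)/f ≈ 10 × 227 × 5.72717 ≈ 13000.68 mg.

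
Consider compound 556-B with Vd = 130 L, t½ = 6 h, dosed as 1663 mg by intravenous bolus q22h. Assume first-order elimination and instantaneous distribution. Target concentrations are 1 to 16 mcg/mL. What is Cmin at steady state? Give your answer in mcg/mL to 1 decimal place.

τ/t½ = 22/6 ≈ 3.6667, so fraction remaining f = (1/2)^(22/6) ≈ 0.0787.
At steady state, accumulation factor R = 1/(1 − e^(−kτ)) ≈ 1.0854.
Single-dose peak C₀ = D/Vd = 1663/130 ≈ 12.792 mcg/mL.
Steady-state peak Cmax,ss = C₀·R ≈ 12.792 × 1.0854 ≈ 13.884 mcg/mL.
Steady-state trough Cmin,ss = Cmax,ss·f ≈ 13.884 × 0.0787 ≈ 1.093 mcg/mL.
Trough 1.1 mcg/mL vs MEC 1 mcg/mL: adequate.

1.1 mcg/mL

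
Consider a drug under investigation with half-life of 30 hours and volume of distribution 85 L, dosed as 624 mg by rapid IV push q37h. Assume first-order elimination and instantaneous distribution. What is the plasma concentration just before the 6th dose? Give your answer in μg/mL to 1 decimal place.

5.4 μg/mL

f = (1/2)^(τ/t½) = (1/2)^(37/30) ≈ 0.4253.
C₀ = D/Vd = 624/85 ≈ 7.341 μg/mL.
Before the 6th dose, 5 doses have been given. Superposition: Cmin = C₀·(f + f² + … + f^5).
≈ 7.341 × (0.4253 + 0.1809 + 0.0769 + 0.0327 + 0.0139) ≈ 7.341 × 0.7297 ≈ 5.357 μg/mL.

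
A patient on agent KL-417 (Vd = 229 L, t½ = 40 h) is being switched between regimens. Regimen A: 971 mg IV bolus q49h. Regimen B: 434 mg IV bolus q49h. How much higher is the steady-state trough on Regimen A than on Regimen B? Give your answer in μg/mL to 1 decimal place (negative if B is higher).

Regimen A: f = (1/2)^(49/40) ≈ 0.4278; Cmin,ss = (971/229)·f/(1−f) ≈ 3.170 μg/mL.
Regimen B: f = (1/2)^(49/40) ≈ 0.4278; Cmin,ss = (434/229)·f/(1−f) ≈ 1.417 μg/mL.
Difference ≈ 3.170 − 1.417 ≈ 1.753 μg/mL.

1.8 μg/mL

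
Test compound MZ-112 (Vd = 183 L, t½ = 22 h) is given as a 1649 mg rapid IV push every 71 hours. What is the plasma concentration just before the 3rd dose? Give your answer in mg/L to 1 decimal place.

1.1 mg/L

f = (1/2)^(τ/t½) = (1/2)^(71/22) ≈ 0.1068.
C₀ = D/Vd = 1649/183 ≈ 9.011 mg/L.
Before the 3rd dose, 2 doses have been given. Superposition: Cmin = C₀·(f + f²).
≈ 9.011 × (0.1068 + 0.0114) ≈ 9.011 × 0.1182 ≈ 1.065 mg/L.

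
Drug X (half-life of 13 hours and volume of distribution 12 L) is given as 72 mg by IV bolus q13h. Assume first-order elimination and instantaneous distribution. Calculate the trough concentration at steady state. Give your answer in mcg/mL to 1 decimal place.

6.0 mcg/mL

τ = 13 h = 1 half-life, so f = (1/2)^1 = 0.5.
Accumulation ratio R = 1/(1 − f) = 1/0.5 = 2/1.
Single-dose peak C₀ = D/Vd = 72/12 = 6 mcg/mL.
Steady-state peak Cmax,ss = C₀·R = 6 × 2/1 ≈ 12.000 mcg/mL.
Steady-state trough Cmin,ss = Cmax,ss·f ≈ 12.000 × 0.5 ≈ 6.000 mcg/mL.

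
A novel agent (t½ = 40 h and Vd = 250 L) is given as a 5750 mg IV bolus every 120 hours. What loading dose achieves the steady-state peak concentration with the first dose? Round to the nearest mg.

f = (1/2)^(120/40) ≈ 0.125000; accumulation ratio R = 1/(1−f) ≈ 1.14286.
Loading dose to hit Cmax,ss on first dose: D_load = D_maint·R ≈ 5750 × 1.14286 ≈ 6571.44 mg.

6571 mg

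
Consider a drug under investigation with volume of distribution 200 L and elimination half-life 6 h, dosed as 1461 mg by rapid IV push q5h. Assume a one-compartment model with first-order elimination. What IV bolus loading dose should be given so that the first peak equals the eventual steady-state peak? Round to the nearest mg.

f = (1/2)^(5/6) ≈ 0.561231; accumulation ratio R = 1/(1−f) ≈ 2.27910.
Loading dose to hit Cmax,ss on first dose: D_load = D_maint·R ≈ 1461 × 2.27910 ≈ 3329.77 mg.

3330 mg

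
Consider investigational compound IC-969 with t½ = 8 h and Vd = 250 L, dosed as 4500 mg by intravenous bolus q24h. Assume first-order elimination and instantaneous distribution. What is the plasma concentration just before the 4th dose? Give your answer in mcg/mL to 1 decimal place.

f = (1/2)^(τ/t½) = (1/2)^(24/8) ≈ 0.1250.
C₀ = D/Vd = 4500/250 ≈ 18.000 mcg/mL.
Before the 4th dose, 3 doses have been given. Superposition: Cmin = C₀·(f + f² + … + f^3).
≈ 18.000 × (0.1250 + 0.0156 + 0.0020) ≈ 18.000 × 0.1426 ≈ 2.567 mcg/mL.

2.6 mcg/mL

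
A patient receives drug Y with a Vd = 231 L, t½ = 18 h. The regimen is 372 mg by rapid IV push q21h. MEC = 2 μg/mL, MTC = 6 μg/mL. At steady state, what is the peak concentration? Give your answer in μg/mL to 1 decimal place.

Over one 21-h interval, 21/18 ≈ 1.1667 half-lives elapse, leaving f ≈ 0.4454 of each dose.
At steady state, accumulation factor R = 1/(1 − e^(−kτ)) ≈ 1.8031.
Each bolus raises the concentration by D/Vd = 372/231 ≈ 1.610 μg/mL.
Steady-state peak Cmax,ss = C₀·R ≈ 1.610 × 1.8031 ≈ 2.903 μg/mL.
Peak 2.9 μg/mL vs MTC 6 μg/mL: below toxic threshold.

2.9 μg/mL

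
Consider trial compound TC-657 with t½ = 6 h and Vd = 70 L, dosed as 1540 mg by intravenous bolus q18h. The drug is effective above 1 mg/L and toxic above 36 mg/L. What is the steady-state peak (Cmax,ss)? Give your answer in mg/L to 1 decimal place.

The dosing interval is 3 half-lives, so f = 2^(−3) = 0.125.
At steady state, R = 1/(1 − 0.125) = 8/7.
Single-dose peak C₀ = D/Vd = 1540/70 = 22 mg/L.
Steady-state peak Cmax,ss = C₀·R = 22 × 8/7 ≈ 25.143 mg/L.
Peak 25.1 mg/L vs MTC 36 mg/L: below toxic threshold.

25.1 mg/L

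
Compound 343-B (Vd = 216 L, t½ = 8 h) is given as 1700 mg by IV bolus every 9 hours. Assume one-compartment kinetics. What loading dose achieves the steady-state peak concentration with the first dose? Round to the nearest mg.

3139 mg

f = (1/2)^(9/8) ≈ 0.458502; accumulation ratio R = 1/(1−f) ≈ 1.84673.
Loading dose to hit Cmax,ss on first dose: D_load = D_maint·R ≈ 1700 × 1.84673 ≈ 3139.44 mg.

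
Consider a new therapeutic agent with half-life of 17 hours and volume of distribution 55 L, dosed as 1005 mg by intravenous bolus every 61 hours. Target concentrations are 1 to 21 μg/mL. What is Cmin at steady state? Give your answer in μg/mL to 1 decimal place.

k = ln2/t½ = ln2/17 ≈ 0.040773 h⁻¹; fraction remaining f = e^(−kτ) = e^(−0.040773×61) ≈ 0.0831.
Single-dose peak C₀ = D/Vd = 1005/55 ≈ 18.273 μg/mL.
Steady-state trough Cmin,ss = C₀·f/(1−f) ≈ 18.273 × 0.0831/0.9169 ≈ 1.656 μg/mL.
Trough 1.7 μg/mL vs MEC 1 μg/mL: adequate.

1.7 μg/mL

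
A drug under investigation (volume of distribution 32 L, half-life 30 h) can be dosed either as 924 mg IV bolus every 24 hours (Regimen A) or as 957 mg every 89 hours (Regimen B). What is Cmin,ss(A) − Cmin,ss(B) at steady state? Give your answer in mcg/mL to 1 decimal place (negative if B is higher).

34.6 mcg/mL

Regimen A: f = (1/2)^(24/30) ≈ 0.5743; Cmin,ss = (924/32)·f/(1−f) ≈ 38.954 mcg/mL.
Regimen B: f = (1/2)^(89/30) ≈ 0.1279; Cmin,ss = (957/32)·f/(1−f) ≈ 4.386 mcg/mL.
Difference ≈ 38.954 − 4.386 ≈ 34.568 mcg/mL.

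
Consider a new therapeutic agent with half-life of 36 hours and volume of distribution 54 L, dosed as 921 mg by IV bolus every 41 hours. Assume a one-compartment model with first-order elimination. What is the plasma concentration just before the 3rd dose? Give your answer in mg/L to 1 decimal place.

f = (1/2)^(τ/t½) = (1/2)^(41/36) ≈ 0.4541.
C₀ = D/Vd = 921/54 ≈ 17.056 mg/L.
Before the 3rd dose, 2 doses have been given. Superposition: Cmin = C₀·(f + f²).
≈ 17.056 × (0.4541 + 0.2062) ≈ 17.056 × 0.6603 ≈ 11.262 mg/L.

11.3 mg/L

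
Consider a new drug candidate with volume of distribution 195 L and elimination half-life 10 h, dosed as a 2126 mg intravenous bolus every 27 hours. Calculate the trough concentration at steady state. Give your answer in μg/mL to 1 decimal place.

Over one 27-h interval, 27/10 ≈ 2.7 half-lives elapse, leaving f ≈ 0.1539 of each dose.
Each bolus raises the concentration by D/Vd = 2126/195 ≈ 10.903 μg/mL.
Steady-state trough Cmin,ss = C₀·f/(1−f) ≈ 10.903 × 0.1539/0.8461 ≈ 1.983 μg/mL.

2.0 μg/mL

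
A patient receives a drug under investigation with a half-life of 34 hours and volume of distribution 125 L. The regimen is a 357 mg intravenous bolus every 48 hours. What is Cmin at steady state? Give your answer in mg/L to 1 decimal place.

1.7 mg/L

τ/t½ = 48/34 ≈ 1.4118, so fraction remaining f = (1/2)^(48/34) ≈ 0.3759.
At steady state, accumulation factor R = 1/(1 − e^(−kτ)) ≈ 1.6023.
Each bolus raises the concentration by D/Vd = 357/125 ≈ 2.856 mg/L.
Steady-state peak Cmax,ss = C₀·R ≈ 2.856 × 1.6023 ≈ 4.576 mg/L.
Steady-state trough Cmin,ss = Cmax,ss·f ≈ 4.576 × 0.3759 ≈ 1.720 mg/L.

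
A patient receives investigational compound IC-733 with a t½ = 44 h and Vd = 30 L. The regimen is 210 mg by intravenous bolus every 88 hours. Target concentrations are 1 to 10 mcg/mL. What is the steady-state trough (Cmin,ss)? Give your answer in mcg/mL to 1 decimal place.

2.3 mcg/mL

τ = 88 h = 2 half-lives, so f = (1/2)^2 = 0.25.
At steady state, R = 1/(1 − 0.25) = 4/3.
Single-dose peak C₀ = D/Vd = 210/30 = 7 mcg/mL.
Steady-state peak Cmax,ss = C₀·R = 7 × 4/3 ≈ 9.333 mcg/mL.
Steady-state trough Cmin,ss = Cmax,ss·f ≈ 9.333 × 0.25 ≈ 2.333 mcg/mL.
Trough 2.3 mcg/mL vs MEC 1 mcg/mL: adequate.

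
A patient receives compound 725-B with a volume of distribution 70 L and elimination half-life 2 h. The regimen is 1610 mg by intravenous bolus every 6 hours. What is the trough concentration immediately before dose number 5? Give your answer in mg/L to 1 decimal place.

f = (1/2)^(τ/t½) = (1/2)^(6/2) ≈ 0.1250.
C₀ = D/Vd = 1610/70 ≈ 23.000 mg/L.
Before the 5th dose, 4 doses have been given. Superposition: Cmin = C₀·(f + f² + … + f^4).
≈ 23.000 × (0.1250 + 0.0156 + 0.0020 + 0.0002) ≈ 23.000 × 0.1428 ≈ 3.284 mg/L.

3.3 mg/L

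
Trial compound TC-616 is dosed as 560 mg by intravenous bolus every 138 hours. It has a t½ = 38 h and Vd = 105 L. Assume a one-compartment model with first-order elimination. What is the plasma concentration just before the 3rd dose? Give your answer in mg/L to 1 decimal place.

f = (1/2)^(τ/t½) = (1/2)^(138/38) ≈ 0.0807.
C₀ = D/Vd = 560/105 ≈ 5.333 mg/L.
Before the 3rd dose, 2 doses have been given. Superposition: Cmin = C₀·(f + f²).
≈ 5.333 × (0.0807 + 0.0065) ≈ 5.333 × 0.0872 ≈ 0.465 mg/L.

0.5 mg/L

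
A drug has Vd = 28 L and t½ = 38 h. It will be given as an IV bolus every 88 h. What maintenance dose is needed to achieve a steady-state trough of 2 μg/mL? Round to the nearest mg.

223 mg

τ/t½ = 88/38 ≈ 2.3158, so f = (1/2)^(88/38) ≈ 0.200853.
Cmin,ss = (D/Vd)·f/(1−f), so D = Cmin,ss·Vd·(1−f)/f.
D = 2 × 28 × (1−f)/f ≈ 2 × 28 × 3.97877 ≈ 222.81 mg.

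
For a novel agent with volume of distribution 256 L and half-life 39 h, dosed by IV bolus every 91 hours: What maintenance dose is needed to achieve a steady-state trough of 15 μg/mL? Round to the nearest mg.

τ/t½ = 91/39 ≈ 2.3333, so f = (1/2)^(91/39) ≈ 0.198425.
Cmin,ss = (D/Vd)·f/(1−f), so D = Cmin,ss·Vd·(1−f)/f.
D = 15 × 256 × (1−f)/f ≈ 15 × 256 × 4.03969 ≈ 15512.41 mg.

15512 mg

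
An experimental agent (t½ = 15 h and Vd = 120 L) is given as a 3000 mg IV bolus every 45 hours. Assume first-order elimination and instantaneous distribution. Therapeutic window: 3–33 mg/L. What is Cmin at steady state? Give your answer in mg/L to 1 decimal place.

3.6 mg/L

The dosing interval is 3 half-lives, so f = 2^(−3) = 0.125.
At steady state, R = 1/(1 − 0.125) = 8/7.
Single-dose peak C₀ = D/Vd = 3000/120 = 25 mg/L.
Steady-state peak Cmax,ss = C₀·R = 25 × 8/7 ≈ 28.571 mg/L.
Steady-state trough Cmin,ss = Cmax,ss·f ≈ 28.571 × 0.125 ≈ 3.571 mg/L.
Trough 3.6 mg/L vs MEC 3 mg/L: adequate.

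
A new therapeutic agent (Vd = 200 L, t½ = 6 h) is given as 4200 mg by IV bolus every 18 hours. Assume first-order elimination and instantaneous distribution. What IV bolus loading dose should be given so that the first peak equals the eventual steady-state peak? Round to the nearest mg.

4800 mg

f = (1/2)^(18/6) ≈ 0.125000; accumulation ratio R = 1/(1−f) ≈ 1.14286.
Loading dose to hit Cmax,ss on first dose: D_load = D_maint·R ≈ 4200 × 1.14286 ≈ 4800.01 mg.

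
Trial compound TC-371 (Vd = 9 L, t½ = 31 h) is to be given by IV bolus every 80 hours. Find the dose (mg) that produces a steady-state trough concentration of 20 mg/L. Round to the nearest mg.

897 mg

τ/t½ = 80/31 ≈ 2.5806, so f = (1/2)^(80/31) ≈ 0.167166.
Cmin,ss = (D/Vd)·f/(1−f), so D = Cmin,ss·Vd·(1−f)/f.
D = 20 × 9 × (1−f)/f ≈ 20 × 9 × 4.98208 ≈ 896.77 mg.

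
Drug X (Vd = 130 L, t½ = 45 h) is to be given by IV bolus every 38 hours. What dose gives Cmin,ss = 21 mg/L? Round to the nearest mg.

2172 mg

τ/t½ = 38/45 ≈ 0.84444, so f = (1/2)^(38/45) ≈ 0.556925.
Cmin,ss = (D/Vd)·f/(1−f), so D = Cmin,ss·Vd·(1−f)/f.
D = 21 × 130 × (1−f)/f ≈ 21 × 130 × 0.79557 ≈ 2171.91 mg.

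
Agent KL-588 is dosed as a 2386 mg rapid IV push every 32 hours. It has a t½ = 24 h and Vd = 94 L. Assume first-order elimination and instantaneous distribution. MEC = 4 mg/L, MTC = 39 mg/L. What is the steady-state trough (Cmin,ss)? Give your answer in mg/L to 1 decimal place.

16.7 mg/L

Over one 32-h interval, 32/24 ≈ 1.3333 half-lives elapse, leaving f ≈ 0.3969 of each dose.
At steady state, accumulation factor R = 1/(1 − e^(−kτ)) ≈ 1.6581.
Each bolus raises the concentration by D/Vd = 2386/94 ≈ 25.383 mg/L.
Steady-state peak Cmax,ss = C₀·R ≈ 25.383 × 1.6581 ≈ 42.088 mg/L.
Steady-state trough Cmin,ss = Cmax,ss·f ≈ 42.088 × 0.3969 ≈ 16.705 mg/L.
Trough 16.7 mg/L vs MEC 4 mg/L: adequate.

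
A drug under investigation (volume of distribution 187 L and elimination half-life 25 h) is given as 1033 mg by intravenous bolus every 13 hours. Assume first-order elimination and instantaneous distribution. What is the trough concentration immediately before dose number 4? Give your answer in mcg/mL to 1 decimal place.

8.4 mcg/mL

f = (1/2)^(τ/t½) = (1/2)^(13/25) ≈ 0.6974.
C₀ = D/Vd = 1033/187 ≈ 5.524 mcg/mL.
Before the 4th dose, 3 doses have been given. Superposition: Cmin = C₀·(f + f² + … + f^3).
≈ 5.524 × (0.6974 + 0.4864 + 0.3392) ≈ 5.524 × 1.5230 ≈ 8.413 mcg/mL.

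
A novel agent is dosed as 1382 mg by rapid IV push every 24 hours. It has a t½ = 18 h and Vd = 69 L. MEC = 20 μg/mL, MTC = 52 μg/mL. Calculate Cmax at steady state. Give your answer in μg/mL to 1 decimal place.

k = ln2/t½ = ln2/18 ≈ 0.038508 h⁻¹; fraction remaining f = e^(−kτ) = e^(−0.038508×24) ≈ 0.3969.
Accumulation ratio R = 1/(1 − f) ≈ 1/0.6031 ≈ 1.6581.
Single-dose peak C₀ = D/Vd = 1382/69 ≈ 20.029 μg/mL.
Steady-state peak Cmax,ss = C₀·R ≈ 20.029 × 1.6581 ≈ 33.210 μg/mL.
Peak 33.2 μg/mL vs MTC 52 μg/mL: below toxic threshold.

33.2 μg/mL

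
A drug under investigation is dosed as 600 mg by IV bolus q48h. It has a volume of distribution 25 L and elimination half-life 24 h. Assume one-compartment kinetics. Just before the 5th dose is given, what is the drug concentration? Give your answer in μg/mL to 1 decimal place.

8.0 μg/mL

f = (1/2)^(τ/t½) = (1/2)^(48/24) ≈ 0.2500.
C₀ = D/Vd = 600/25 ≈ 24.000 μg/mL.
Before the 5th dose, 4 doses have been given. Superposition: Cmin = C₀·(f + f² + … + f^4).
≈ 24.000 × (0.2500 + 0.0625 + 0.0156 + 0.0039) ≈ 24.000 × 0.3320 ≈ 7.968 μg/mL.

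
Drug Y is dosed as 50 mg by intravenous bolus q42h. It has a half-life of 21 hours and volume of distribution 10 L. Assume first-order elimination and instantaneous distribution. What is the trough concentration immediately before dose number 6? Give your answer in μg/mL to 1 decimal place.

1.7 μg/mL

f = (1/2)^(τ/t½) = (1/2)^(42/21) ≈ 0.2500.
C₀ = D/Vd = 50/10 ≈ 5.000 μg/mL.
Before the 6th dose, 5 doses have been given. Superposition: Cmin = C₀·(f + f² + … + f^5).
≈ 5.000 × (0.2500 + 0.0625 + 0.0156 + 0.0039 + 0.0010) ≈ 5.000 × 0.3330 ≈ 1.665 μg/mL.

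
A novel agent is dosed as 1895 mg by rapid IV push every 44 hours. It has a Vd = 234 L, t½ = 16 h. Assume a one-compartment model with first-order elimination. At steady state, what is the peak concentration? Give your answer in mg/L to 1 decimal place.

9.5 mg/L

Over one 44-h interval, 44/16 ≈ 2.75 half-lives elapse, leaving f ≈ 0.1487 of each dose.
At steady state, accumulation factor R = 1/(1 − e^(−kτ)) ≈ 1.1747.
Each bolus raises the concentration by D/Vd = 1895/234 ≈ 8.098 mg/L.
Steady-state peak Cmax,ss = C₀·R ≈ 8.098 × 1.1747 ≈ 9.513 mg/L.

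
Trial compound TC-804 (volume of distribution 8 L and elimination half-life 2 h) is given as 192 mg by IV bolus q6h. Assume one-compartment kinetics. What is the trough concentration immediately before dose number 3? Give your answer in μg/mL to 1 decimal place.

3.4 μg/mL

f = (1/2)^(τ/t½) = (1/2)^(6/2) ≈ 0.1250.
C₀ = D/Vd = 192/8 ≈ 24.000 μg/mL.
Before the 3rd dose, 2 doses have been given. Superposition: Cmin = C₀·(f + f²).
≈ 24.000 × (0.1250 + 0.0156) ≈ 24.000 × 0.1406 ≈ 3.374 μg/mL.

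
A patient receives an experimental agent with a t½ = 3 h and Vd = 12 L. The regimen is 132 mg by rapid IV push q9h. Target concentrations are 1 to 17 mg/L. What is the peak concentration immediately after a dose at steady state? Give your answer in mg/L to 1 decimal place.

τ = 9 h = 3 half-lives, so f = (1/2)^3 = 0.125.
Accumulation ratio R = 1/(1 − f) = 1/0.875 = 8/7.
Single-dose peak C₀ = D/Vd = 132/12 = 11 mg/L.
Steady-state peak Cmax,ss = C₀·R = 11 × 8/7 ≈ 12.571 mg/L.
Peak 12.6 mg/L vs MTC 17 mg/L: below toxic threshold.

12.6 mg/L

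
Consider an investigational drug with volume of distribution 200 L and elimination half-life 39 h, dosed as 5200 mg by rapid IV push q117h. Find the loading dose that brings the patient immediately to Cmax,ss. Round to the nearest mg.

f = (1/2)^(117/39) ≈ 0.125000; accumulation ratio R = 1/(1−f) ≈ 1.14286.
Loading dose to hit Cmax,ss on first dose: D_load = D_maint·R ≈ 5200 × 1.14286 ≈ 5942.87 mg.

5943 mg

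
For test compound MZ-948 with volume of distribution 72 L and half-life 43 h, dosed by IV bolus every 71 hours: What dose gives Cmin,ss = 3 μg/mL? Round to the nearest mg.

462 mg

τ/t½ = 71/43 ≈ 1.6512, so f = (1/2)^(71/43) ≈ 0.318383.
Cmin,ss = (D/Vd)·f/(1−f), so D = Cmin,ss·Vd·(1−f)/f.
D = 3 × 72 × (1−f)/f ≈ 3 × 72 × 2.14087 ≈ 462.43 mg.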